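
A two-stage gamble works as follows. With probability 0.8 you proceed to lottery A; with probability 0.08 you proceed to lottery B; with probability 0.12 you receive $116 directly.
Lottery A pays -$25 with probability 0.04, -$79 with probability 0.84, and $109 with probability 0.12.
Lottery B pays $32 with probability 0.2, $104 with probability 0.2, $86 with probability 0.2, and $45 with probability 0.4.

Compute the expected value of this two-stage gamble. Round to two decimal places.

EV(A) = 0.04 × (-25) + 0.84 × (-79) + 0.12 × 109 = -1 − 66.36 + 13.08 = -54.28
EV(B) = 0.2 × 32 + 0.2 × 104 + 0.2 × 86 + 0.4 × 45 = 6.4 + 20.8 + 17.2 + 18 = 62.4
Branch C: 116 (certain)
Overall = 0.8 × (-54.28) + 0.08 × 62.4 + 0.12 × 116 = -43.424 + 4.992 + 13.92 = -24.512

-$24.51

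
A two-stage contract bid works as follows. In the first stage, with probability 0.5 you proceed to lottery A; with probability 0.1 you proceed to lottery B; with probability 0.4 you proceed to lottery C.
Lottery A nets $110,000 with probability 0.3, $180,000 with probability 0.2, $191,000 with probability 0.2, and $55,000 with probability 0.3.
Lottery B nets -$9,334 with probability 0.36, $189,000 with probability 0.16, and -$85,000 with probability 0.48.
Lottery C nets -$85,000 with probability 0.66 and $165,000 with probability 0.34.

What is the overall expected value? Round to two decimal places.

EV(A) = 0.3 × 110000 + 0.2 × 180000 + 0.2 × 191000 + 0.3 × 55000 = 33000 + 36000 + 38200 + 16500 = 123700
EV(B) = 0.36 × (-9334) + 0.16 × 189000 + 0.48 × (-85000) = -3360.24 + 30240 − 40800 = -13920.24
EV(C) = 0.66 × (-85000) + 0.34 × 165000 = -56100 + 56100 = 0
Overall = 0.5 × 123700 + 0.1 × (-13920.24) + 0.4 × 0 = 61850 − 1392.024 + 0 = 60457.976

$60,457.98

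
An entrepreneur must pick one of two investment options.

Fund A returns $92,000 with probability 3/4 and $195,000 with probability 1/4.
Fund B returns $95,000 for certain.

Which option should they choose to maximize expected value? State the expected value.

Fund A ($117,750)

Fund A = 3/4 × 92000 + 1/4 × 195000 = 69000 + 48750 = 117750
Fund B: 95000 (certain)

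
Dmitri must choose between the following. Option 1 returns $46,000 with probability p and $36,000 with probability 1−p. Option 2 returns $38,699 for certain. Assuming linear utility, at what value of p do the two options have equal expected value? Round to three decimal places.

p·46000 + (1−p)·36000 = 38699
10000p + 36000 = 38699
p = (38699 − 36000) / 10000

p = 0.270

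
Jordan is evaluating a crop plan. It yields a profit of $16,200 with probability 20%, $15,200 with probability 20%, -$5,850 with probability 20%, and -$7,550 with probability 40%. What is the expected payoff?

$2,090

EV = 0.2 × 16200 + 0.2 × 15200 + 0.2 × (-5850) + 0.4 × (-7550) = 3240 + 3040 − 1170 − 3020 = 2090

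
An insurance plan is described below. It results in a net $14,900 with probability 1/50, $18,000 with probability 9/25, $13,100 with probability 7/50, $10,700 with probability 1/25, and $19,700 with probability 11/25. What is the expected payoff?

$17,708

EV = 1/50 × 14900 + 9/25 × 18000 + 7/50 × 13100 + 1/25 × 10700 + 11/25 × 19700 = 298 + 6480 + 1834 + 428 + 8668 = 17708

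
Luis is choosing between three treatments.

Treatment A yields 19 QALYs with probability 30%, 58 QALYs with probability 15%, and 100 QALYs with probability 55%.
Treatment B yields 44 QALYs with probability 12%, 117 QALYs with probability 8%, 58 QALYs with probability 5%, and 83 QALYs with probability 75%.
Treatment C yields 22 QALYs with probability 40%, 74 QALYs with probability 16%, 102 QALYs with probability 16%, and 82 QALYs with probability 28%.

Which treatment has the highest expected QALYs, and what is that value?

Treatment B (79.79 QALYs)

Treatment A = 0.3 × 19 + 0.15 × 58 + 0.55 × 100 = 5.7 + 8.7 + 55 = 69.4
Treatment B = 0.12 × 44 + 0.08 × 117 + 0.05 × 58 + 0.75 × 83 = 5.28 + 9.36 + 2.9 + 62.25 = 79.79
Treatment C = 0.4 × 22 + 0.16 × 74 + 0.16 × 102 + 0.28 × 82 = 8.8 + 11.84 + 16.32 + 22.96 = 59.92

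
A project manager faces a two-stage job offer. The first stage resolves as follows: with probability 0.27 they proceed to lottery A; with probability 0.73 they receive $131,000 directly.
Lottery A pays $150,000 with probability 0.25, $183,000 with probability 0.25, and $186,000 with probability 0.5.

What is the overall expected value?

EV(A) = 0.25 × 150000 + 0.25 × 183000 + 0.5 × 186000 = 37500 + 45750 + 93000 = 176250
Branch B: 131000 (certain)
Overall = 0.27 × 176250 + 0.73 × 131000 = 47587.5 + 95630 = 143217.5

$143,217.50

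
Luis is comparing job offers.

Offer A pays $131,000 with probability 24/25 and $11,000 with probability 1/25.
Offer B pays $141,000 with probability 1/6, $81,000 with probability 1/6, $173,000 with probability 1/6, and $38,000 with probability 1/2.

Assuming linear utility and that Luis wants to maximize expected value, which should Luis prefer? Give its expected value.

Offer A ($126,200)

Offer A = 24/25 × 131000 + 1/25 × 11000 = 125760 + 440 = 126200
Offer B = 1/6 × 141000 + 1/6 × 81000 + 1/6 × 173000 + 1/2 × 38000 = 23500 + 13500 + 28833.3333 + 19000 = 84833.3333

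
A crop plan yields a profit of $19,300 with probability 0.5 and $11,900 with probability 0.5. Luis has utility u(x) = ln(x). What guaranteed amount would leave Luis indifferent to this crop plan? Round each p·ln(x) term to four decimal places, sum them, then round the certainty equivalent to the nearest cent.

$15,153.70

E[u] = 0.5·ln(19300) + 0.5·ln(11900) = 4.9339 + 4.6921 = 9.6260
CE = e^9.6260 ≈ 15153.70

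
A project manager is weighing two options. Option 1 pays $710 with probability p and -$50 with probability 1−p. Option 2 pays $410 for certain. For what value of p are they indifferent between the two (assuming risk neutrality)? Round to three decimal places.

p·710 + (1−p)·(-50) = 410
760p − 50 = 410
p = (410 + 50) / 760

p = 0.605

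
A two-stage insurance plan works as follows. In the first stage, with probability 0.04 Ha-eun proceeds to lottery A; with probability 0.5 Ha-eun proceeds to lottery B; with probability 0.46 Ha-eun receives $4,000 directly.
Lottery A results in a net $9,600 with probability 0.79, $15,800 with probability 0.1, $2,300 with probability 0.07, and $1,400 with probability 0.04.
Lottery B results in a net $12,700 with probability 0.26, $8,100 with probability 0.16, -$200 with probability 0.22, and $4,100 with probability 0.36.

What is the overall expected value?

$5,230.24

EV(A) = 0.79 × 9600 + 0.1 × 15800 + 0.07 × 2300 + 0.04 × 1400 = 7584 + 1580 + 161 + 56 = 9381
EV(B) = 0.26 × 12700 + 0.16 × 8100 + 0.22 × (-200) + 0.36 × 4100 = 3302 + 1296 − 44 + 1476 = 6030
Branch C: 4000 (certain)
Overall = 0.04 × 9381 + 0.5 × 6030 + 0.46 × 4000 = 375.24 + 3015 + 1840 = 5230.24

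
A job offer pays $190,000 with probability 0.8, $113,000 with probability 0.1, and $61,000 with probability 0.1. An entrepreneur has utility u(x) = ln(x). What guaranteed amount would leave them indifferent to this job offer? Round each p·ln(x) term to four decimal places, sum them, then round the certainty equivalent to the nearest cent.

E[u] = 0.8·ln(190000) + 0.1·ln(113000) + 0.1·ln(61000) = 9.7238 + 1.1635 + 1.1019 = 11.9892
CE = e^11.9892 ≈ 161006.50

$161,006.50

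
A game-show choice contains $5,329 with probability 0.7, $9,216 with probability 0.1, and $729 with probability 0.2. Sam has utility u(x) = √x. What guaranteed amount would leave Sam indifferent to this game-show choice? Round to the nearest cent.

E[u] = 0.7·√5329 + 0.1·√9216 + 0.2·√729 = 0.7·73 + 0.1·96 + 0.2·27 = 66.1
CE = (66.1)² = 4369.21

$4,369.21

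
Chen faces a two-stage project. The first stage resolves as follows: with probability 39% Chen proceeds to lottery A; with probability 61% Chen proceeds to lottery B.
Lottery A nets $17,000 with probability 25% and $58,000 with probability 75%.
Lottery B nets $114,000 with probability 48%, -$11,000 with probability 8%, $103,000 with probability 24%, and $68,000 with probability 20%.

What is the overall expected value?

$74,840.10

EV(A) = 0.25 × 17000 + 0.75 × 58000 = 4250 + 43500 = 47750
EV(B) = 0.48 × 114000 + 0.08 × (-11000) + 0.24 × 103000 + 0.2 × 68000 = 54720 − 880 + 24720 + 13600 = 92160
Overall = 0.39 × 47750 + 0.61 × 92160 = 18622.5 + 56217.6 = 74840.1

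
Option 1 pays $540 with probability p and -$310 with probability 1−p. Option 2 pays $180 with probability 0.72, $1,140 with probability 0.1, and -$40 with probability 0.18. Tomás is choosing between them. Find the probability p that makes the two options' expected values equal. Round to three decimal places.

p = 0.643

EV(Option 2) = 0.72 × 180 + 0.1 × 1140 + 0.18 × (-40) = 129.6 + 114 − 7.2 = 236.4
p·540 + (1−p)·(-310) = 236.4
850p − 310 = 236.4
p = (236.4 + 310) / 850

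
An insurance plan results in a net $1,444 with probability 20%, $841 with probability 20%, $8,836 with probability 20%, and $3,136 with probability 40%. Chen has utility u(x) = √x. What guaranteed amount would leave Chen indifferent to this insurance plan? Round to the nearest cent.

E[u] = 0.2·√1444 + 0.2·√841 + 0.2·√8836 + 0.4·√3136 = 0.2·38 + 0.2·29 + 0.2·94 + 0.4·56 = 54.6
CE = (54.6)² = 2981.16

$2,981.16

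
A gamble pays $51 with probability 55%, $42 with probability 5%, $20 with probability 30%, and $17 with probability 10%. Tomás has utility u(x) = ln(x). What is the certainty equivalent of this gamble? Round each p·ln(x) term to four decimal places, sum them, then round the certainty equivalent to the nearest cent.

E[u] = 0.55·ln(51) + 0.05·ln(42) + 0.3·ln(20) + 0.1·ln(17) = 2.1625 + 0.1869 + 0.8987 + 0.2833 = 3.5314
CE = e^3.5314 ≈ 34.17

$34.17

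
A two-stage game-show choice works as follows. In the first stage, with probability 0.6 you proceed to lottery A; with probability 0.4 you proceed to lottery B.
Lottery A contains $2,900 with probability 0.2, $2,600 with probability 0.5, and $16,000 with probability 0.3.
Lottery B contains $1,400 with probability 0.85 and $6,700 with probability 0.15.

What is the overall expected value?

EV(A) = 0.2 × 2900 + 0.5 × 2600 + 0.3 × 16000 = 580 + 1300 + 4800 = 6680
EV(B) = 0.85 × 1400 + 0.15 × 6700 = 1190 + 1005 = 2195
Overall = 0.6 × 6680 + 0.4 × 2195 = 4008 + 878 = 4886

$4,886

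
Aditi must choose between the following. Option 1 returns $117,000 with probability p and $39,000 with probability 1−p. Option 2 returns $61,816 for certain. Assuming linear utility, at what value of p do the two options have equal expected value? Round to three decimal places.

p·117000 + (1−p)·39000 = 61816
78000p + 39000 = 61816
p = (61816 − 39000) / 78000

p = 0.293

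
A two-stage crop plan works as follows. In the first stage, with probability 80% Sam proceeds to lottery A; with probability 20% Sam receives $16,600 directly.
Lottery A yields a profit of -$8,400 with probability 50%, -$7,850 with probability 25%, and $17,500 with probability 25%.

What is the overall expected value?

EV(A) = 0.5 × (-8400) + 0.25 × (-7850) + 0.25 × 17500 = -4200 − 1962.5 + 4375 = -1787.5
Branch B: 16600 (certain)
Overall = 0.8 × (-1787.5) + 0.2 × 16600 = -1430 + 3320 = 1890

$1,890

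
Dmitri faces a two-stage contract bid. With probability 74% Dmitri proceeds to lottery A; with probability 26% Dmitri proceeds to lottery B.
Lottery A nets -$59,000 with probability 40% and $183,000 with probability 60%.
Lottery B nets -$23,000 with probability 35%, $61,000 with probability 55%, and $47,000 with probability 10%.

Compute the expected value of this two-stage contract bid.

$71,640

EV(A) = 0.4 × (-59000) + 0.6 × 183000 = -23600 + 109800 = 86200
EV(B) = 0.35 × (-23000) + 0.55 × 61000 + 0.1 × 47000 = -8050 + 33550 + 4700 = 30200
Overall = 0.74 × 86200 + 0.26 × 30200 = 63788 + 7852 = 71640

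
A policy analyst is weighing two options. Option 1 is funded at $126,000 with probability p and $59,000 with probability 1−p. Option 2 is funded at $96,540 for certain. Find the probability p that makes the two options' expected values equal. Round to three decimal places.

p = 0.560

p·126000 + (1−p)·59000 = 96540
67000p + 59000 = 96540
p = (96540 − 59000) / 67000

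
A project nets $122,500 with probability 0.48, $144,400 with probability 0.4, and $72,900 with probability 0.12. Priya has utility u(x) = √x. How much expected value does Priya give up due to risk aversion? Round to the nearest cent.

E[u] = 0.48·√122500 + 0.4·√144400 + 0.12·√72900 = 0.48·350 + 0.4·380 + 0.12·270 = 352.4
CE = (352.4)² = 124185.76
Risk premium = EV − CE = 125308 − 124185.76 = 1122.24

$1,122.24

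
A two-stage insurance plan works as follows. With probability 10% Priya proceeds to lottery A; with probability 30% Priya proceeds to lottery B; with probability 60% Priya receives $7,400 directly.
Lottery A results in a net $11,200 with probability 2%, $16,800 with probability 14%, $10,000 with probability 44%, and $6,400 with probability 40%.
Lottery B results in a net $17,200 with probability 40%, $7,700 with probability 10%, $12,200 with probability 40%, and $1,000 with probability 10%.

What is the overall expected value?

$9,182.60

EV(A) = 0.02 × 11200 + 0.14 × 16800 + 0.44 × 10000 + 0.4 × 6400 = 224 + 2352 + 4400 + 2560 = 9536
EV(B) = 0.4 × 17200 + 0.1 × 7700 + 0.4 × 12200 + 0.1 × 1000 = 6880 + 770 + 4880 + 100 = 12630
Branch C: 7400 (certain)
Overall = 0.1 × 9536 + 0.3 × 12630 + 0.6 × 7400 = 953.6 + 3789 + 4440 = 9182.6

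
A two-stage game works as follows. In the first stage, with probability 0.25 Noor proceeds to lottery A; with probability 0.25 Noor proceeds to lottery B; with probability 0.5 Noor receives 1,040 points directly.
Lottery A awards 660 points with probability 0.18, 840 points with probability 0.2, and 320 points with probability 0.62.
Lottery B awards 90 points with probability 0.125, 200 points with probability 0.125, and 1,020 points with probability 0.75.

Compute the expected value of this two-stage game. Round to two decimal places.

EV(A) = 0.18 × 660 + 0.2 × 840 + 0.62 × 320 = 118.8 + 168 + 198.4 = 485.2
EV(B) = 0.125 × 90 + 0.125 × 200 + 0.75 × 1020 = 11.25 + 25 + 765 = 801.25
Branch C: 1040 (certain)
Overall = 0.25 × 485.2 + 0.25 × 801.25 + 0.5 × 1040 = 121.3 + 200.3125 + 520 = 841.6125

841.61 points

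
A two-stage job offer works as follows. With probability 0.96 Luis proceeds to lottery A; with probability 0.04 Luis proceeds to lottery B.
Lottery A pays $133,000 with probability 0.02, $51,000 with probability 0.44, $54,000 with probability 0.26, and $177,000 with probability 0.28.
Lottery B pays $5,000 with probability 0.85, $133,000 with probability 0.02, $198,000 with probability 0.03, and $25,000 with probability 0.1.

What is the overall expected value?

$85,766

EV(A) = 0.02 × 133000 + 0.44 × 51000 + 0.26 × 54000 + 0.28 × 177000 = 2660 + 22440 + 14040 + 49560 = 88700
EV(B) = 0.85 × 5000 + 0.02 × 133000 + 0.03 × 198000 + 0.1 × 25000 = 4250 + 2660 + 5940 + 2500 = 15350
Overall = 0.96 × 88700 + 0.04 × 15350 = 85152 + 614 = 85766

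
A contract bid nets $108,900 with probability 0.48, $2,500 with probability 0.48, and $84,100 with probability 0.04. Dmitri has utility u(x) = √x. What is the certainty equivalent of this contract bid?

E[u] = 0.48·√108900 + 0.48·√2500 + 0.04·√84100 = 0.48·330 + 0.48·50 + 0.04·290 = 194
CE = (194)² = 37636

$37,636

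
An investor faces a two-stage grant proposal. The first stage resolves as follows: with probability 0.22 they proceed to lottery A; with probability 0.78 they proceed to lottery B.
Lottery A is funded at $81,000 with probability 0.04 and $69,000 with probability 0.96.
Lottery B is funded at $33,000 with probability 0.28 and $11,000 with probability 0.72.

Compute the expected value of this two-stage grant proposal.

EV(A) = 0.04 × 81000 + 0.96 × 69000 = 3240 + 66240 = 69480
EV(B) = 0.28 × 33000 + 0.72 × 11000 = 9240 + 7920 = 17160
Overall = 0.22 × 69480 + 0.78 × 17160 = 15285.6 + 13384.8 = 28670.4

$28,670.40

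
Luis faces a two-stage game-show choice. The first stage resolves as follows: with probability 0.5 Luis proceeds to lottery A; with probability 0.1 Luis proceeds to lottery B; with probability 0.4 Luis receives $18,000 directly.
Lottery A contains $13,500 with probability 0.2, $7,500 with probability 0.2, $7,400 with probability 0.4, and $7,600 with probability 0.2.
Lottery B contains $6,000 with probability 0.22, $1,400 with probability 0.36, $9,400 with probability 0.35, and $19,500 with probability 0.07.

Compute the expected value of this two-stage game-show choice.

EV(A) = 0.2 × 13500 + 0.2 × 7500 + 0.4 × 7400 + 0.2 × 7600 = 2700 + 1500 + 2960 + 1520 = 8680
EV(B) = 0.22 × 6000 + 0.36 × 1400 + 0.35 × 9400 + 0.07 × 19500 = 1320 + 504 + 3290 + 1365 = 6479
Branch C: 18000 (certain)
Overall = 0.5 × 8680 + 0.1 × 6479 + 0.4 × 18000 = 4340 + 647.9 + 7200 = 12187.9

$12,187.90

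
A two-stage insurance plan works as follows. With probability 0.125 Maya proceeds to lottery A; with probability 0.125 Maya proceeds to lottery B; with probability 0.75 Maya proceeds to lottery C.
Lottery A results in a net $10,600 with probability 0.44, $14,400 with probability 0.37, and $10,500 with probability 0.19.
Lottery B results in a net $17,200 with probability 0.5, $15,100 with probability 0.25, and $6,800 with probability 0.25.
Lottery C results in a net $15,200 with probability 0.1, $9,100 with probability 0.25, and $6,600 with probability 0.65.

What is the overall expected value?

EV(A) = 0.44 × 10600 + 0.37 × 14400 + 0.19 × 10500 = 4664 + 5328 + 1995 = 11987
EV(B) = 0.5 × 17200 + 0.25 × 15100 + 0.25 × 6800 = 8600 + 3775 + 1700 = 14075
EV(C) = 0.1 × 15200 + 0.25 × 9100 + 0.65 × 6600 = 1520 + 2275 + 4290 = 8085
Overall = 0.125 × 11987 + 0.125 × 14075 + 0.75 × 8085 = 1498.375 + 1759.375 + 6063.75 = 9321.5

$9,321.50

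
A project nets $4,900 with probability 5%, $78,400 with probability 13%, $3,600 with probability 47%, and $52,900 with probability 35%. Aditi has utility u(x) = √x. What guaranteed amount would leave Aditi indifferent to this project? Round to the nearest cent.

$22,081.96

E[u] = 0.05·√4900 + 0.13·√78400 + 0.47·√3600 + 0.35·√52900 = 0.05·70 + 0.13·280 + 0.47·60 + 0.35·230 = 148.6
CE = (148.6)² = 22081.96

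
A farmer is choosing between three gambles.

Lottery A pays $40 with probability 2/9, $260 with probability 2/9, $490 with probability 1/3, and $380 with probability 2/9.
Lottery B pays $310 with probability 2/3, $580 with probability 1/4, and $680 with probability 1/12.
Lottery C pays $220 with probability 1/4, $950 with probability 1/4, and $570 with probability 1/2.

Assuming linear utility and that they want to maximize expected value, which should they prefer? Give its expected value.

Lottery A = 2/9 × 40 + 2/9 × 260 + 1/3 × 490 + 2/9 × 380 = 8.8889 + 57.7778 + 163.3333 + 84.4444 = 314.4444
Lottery B = 2/3 × 310 + 1/4 × 580 + 1/12 × 680 = 206.6667 + 145 + 56.6667 = 408.3333
Lottery C = 1/4 × 220 + 1/4 × 950 + 1/2 × 570 = 55 + 237.5 + 285 = 577.5

Lottery C ($577.50)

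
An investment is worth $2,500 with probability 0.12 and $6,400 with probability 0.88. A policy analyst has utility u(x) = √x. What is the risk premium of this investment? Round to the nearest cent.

E[u] = 0.12·√2500 + 0.88·√6400 = 0.12·50 + 0.88·80 = 76.4
CE = (76.4)² = 5836.96
Risk premium = EV − CE = 5932 − 5836.96 = 95.04

$95.04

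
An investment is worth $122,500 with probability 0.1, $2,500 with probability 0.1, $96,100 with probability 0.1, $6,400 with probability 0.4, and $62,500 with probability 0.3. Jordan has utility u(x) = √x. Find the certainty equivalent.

$31,684

E[u] = 0.1·√122500 + 0.1·√2500 + 0.1·√96100 + 0.4·√6400 + 0.3·√62500 = 0.1·350 + 0.1·50 + 0.1·310 + 0.4·80 + 0.3·250 = 178
CE = (178)² = 31684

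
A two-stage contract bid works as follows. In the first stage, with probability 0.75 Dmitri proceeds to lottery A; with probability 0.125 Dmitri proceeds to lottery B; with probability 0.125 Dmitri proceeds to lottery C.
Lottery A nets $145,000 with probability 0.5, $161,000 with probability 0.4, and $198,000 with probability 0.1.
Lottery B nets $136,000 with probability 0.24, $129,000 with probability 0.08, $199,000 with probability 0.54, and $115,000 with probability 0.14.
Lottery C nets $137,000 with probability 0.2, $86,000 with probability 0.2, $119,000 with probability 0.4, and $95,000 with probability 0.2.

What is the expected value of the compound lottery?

$152,240

EV(A) = 0.5 × 145000 + 0.4 × 161000 + 0.1 × 198000 = 72500 + 64400 + 19800 = 156700
EV(B) = 0.24 × 136000 + 0.08 × 129000 + 0.54 × 199000 + 0.14 × 115000 = 32640 + 10320 + 107460 + 16100 = 166520
EV(C) = 0.2 × 137000 + 0.2 × 86000 + 0.4 × 119000 + 0.2 × 95000 = 27400 + 17200 + 47600 + 19000 = 111200
Overall = 0.75 × 156700 + 0.125 × 166520 + 0.125 × 111200 = 117525 + 20815 + 13900 = 152240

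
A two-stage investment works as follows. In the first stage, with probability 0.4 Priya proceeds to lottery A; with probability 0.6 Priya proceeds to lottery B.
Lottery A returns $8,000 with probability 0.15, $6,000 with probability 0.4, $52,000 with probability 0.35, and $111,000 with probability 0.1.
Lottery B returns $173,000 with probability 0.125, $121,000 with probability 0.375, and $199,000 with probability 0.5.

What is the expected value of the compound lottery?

EV(A) = 0.15 × 8000 + 0.4 × 6000 + 0.35 × 52000 + 0.1 × 111000 = 1200 + 2400 + 18200 + 11100 = 32900
EV(B) = 0.125 × 173000 + 0.375 × 121000 + 0.5 × 199000 = 21625 + 45375 + 99500 = 166500
Overall = 0.4 × 32900 + 0.6 × 166500 = 13160 + 99900 = 113060

$113,060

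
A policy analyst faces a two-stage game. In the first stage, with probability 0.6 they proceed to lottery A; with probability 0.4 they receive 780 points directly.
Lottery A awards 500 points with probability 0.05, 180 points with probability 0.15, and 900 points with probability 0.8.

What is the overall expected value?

EV(A) = 0.05 × 500 + 0.15 × 180 + 0.8 × 900 = 25 + 27 + 720 = 772
Branch B: 780 (certain)
Overall = 0.6 × 772 + 0.4 × 780 = 463.2 + 312 = 775.2

775.2 points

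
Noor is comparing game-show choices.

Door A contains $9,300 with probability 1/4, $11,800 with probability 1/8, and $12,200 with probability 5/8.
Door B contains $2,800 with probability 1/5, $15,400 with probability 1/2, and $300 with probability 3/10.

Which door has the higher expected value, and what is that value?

Door A = 1/4 × 9300 + 1/8 × 11800 + 5/8 × 12200 = 2325 + 1475 + 7625 = 11425
Door B = 1/5 × 2800 + 1/2 × 15400 + 3/10 × 300 = 560 + 7700 + 90 = 8350

Door A ($11,425)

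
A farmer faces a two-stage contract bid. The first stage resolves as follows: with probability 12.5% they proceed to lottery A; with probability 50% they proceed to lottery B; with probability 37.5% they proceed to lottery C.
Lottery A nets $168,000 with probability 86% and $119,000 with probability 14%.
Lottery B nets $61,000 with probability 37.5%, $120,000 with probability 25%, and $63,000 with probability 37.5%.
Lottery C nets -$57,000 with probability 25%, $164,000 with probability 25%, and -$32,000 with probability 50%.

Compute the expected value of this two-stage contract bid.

$62,423.75

EV(A) = 0.86 × 168000 + 0.14 × 119000 = 144480 + 16660 = 161140
EV(B) = 0.375 × 61000 + 0.25 × 120000 + 0.375 × 63000 = 22875 + 30000 + 23625 = 76500
EV(C) = 0.25 × (-57000) + 0.25 × 164000 + 0.5 × (-32000) = -14250 + 41000 − 16000 = 10750
Overall = 0.125 × 161140 + 0.5 × 76500 + 0.375 × 10750 = 20142.5 + 38250 + 4031.25 = 62423.75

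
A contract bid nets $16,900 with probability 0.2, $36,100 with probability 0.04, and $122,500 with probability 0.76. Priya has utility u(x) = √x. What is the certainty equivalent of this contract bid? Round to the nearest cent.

E[u] = 0.2·√16900 + 0.04·√36100 + 0.76·√122500 = 0.2·130 + 0.04·190 + 0.76·350 = 299.6
CE = (299.6)² = 89760.16

$89,760.16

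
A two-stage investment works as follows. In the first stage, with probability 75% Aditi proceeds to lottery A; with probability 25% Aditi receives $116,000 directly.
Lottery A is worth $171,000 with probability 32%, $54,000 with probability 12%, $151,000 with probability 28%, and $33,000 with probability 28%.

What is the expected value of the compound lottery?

EV(A) = 0.32 × 171000 + 0.12 × 54000 + 0.28 × 151000 + 0.28 × 33000 = 54720 + 6480 + 42280 + 9240 = 112720
Branch B: 116000 (certain)
Overall = 0.75 × 112720 + 0.25 × 116000 = 84540 + 29000 = 113540

$113,540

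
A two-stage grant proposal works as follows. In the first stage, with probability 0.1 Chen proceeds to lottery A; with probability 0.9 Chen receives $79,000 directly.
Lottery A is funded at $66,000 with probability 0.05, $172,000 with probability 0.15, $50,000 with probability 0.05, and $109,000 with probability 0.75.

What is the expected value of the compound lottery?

$82,435

EV(A) = 0.05 × 66000 + 0.15 × 172000 + 0.05 × 50000 + 0.75 × 109000 = 3300 + 25800 + 2500 + 81750 = 113350
Branch B: 79000 (certain)
Overall = 0.1 × 113350 + 0.9 × 79000 = 11335 + 71100 = 82435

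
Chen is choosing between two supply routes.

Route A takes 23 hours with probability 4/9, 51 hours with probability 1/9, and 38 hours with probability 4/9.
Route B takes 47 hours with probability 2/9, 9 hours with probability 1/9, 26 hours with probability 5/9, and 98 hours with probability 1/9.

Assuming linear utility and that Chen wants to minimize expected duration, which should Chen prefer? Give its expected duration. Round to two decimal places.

Route A = 4/9 × 23 + 1/9 × 51 + 4/9 × 38 = 10.2222 + 5.6667 + 16.8889 = 32.7778
Route B = 2/9 × 47 + 1/9 × 9 + 5/9 × 26 + 1/9 × 98 = 10.4444 + 1 + 14.4444 + 10.8889 = 36.7778

Route A (32.78 hours)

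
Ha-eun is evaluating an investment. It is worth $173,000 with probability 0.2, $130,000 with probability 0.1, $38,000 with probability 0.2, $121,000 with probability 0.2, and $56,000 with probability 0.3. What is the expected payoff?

EV = 0.2 × 173000 + 0.1 × 130000 + 0.2 × 38000 + 0.2 × 121000 + 0.3 × 56000 = 34600 + 13000 + 7600 + 24200 + 16800 = 96200

$96,200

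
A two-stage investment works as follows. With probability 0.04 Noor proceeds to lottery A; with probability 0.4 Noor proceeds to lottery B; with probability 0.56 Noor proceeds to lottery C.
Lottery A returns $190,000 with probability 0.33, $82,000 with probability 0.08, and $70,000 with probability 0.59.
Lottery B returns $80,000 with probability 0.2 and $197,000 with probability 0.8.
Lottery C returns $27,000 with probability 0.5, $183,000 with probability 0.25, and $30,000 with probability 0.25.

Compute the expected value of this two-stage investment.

EV(A) = 0.33 × 190000 + 0.08 × 82000 + 0.59 × 70000 = 62700 + 6560 + 41300 = 110560
EV(B) = 0.2 × 80000 + 0.8 × 197000 = 16000 + 157600 = 173600
EV(C) = 0.5 × 27000 + 0.25 × 183000 + 0.25 × 30000 = 13500 + 45750 + 7500 = 66750
Overall = 0.04 × 110560 + 0.4 × 173600 + 0.56 × 66750 = 4422.4 + 69440 + 37380 = 111242.4

$111,242.40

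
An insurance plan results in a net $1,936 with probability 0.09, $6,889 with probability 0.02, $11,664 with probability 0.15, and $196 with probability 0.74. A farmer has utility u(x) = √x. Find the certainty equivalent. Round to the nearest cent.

E[u] = 0.09·√1936 + 0.02·√6889 + 0.15·√11664 + 0.74·√196 = 0.09·44 + 0.02·83 + 0.15·108 + 0.74·14 = 32.18
CE = (32.18)² = 1035.5524

$1,035.55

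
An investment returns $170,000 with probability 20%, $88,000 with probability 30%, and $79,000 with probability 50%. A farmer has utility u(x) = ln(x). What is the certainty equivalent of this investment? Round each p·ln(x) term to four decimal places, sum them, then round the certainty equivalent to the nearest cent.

$95,111.01

E[u] = 0.2·ln(170000) + 0.3·ln(88000) + 0.5·ln(79000) = 2.4087 + 3.4155 + 5.6386 = 11.4628
CE = e^11.4628 ≈ 95111.01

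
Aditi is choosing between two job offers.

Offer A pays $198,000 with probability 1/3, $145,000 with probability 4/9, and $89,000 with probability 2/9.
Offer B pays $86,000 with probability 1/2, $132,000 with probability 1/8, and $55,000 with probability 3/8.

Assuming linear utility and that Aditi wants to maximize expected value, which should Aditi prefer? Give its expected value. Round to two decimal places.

Offer A = 1/3 × 198000 + 4/9 × 145000 + 2/9 × 89000 = 66000 + 64444.4444 + 19777.7778 = 150222.2222
Offer B = 1/2 × 86000 + 1/8 × 132000 + 3/8 × 55000 = 43000 + 16500 + 20625 = 80125

Offer A ($150,222.22)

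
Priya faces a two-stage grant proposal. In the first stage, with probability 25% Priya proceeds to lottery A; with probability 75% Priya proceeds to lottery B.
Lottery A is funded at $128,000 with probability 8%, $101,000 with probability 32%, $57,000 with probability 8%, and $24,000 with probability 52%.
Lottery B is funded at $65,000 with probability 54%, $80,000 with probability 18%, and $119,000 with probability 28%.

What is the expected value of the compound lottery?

EV(A) = 0.08 × 128000 + 0.32 × 101000 + 0.08 × 57000 + 0.52 × 24000 = 10240 + 32320 + 4560 + 12480 = 59600
EV(B) = 0.54 × 65000 + 0.18 × 80000 + 0.28 × 119000 = 35100 + 14400 + 33320 = 82820
Overall = 0.25 × 59600 + 0.75 × 82820 = 14900 + 62115 = 77015

$77,015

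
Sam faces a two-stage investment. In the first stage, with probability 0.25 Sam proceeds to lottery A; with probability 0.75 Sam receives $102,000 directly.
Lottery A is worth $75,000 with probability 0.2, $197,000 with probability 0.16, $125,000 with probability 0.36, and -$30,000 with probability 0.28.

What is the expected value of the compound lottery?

$97,280

EV(A) = 0.2 × 75000 + 0.16 × 197000 + 0.36 × 125000 + 0.28 × (-30000) = 15000 + 31520 + 45000 − 8400 = 83120
Branch B: 102000 (certain)
Overall = 0.25 × 83120 + 0.75 × 102000 = 20780 + 76500 = 97280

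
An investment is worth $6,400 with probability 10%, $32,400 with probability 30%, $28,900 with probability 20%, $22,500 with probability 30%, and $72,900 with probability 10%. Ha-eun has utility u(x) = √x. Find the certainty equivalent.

$28,224

E[u] = 0.1·√6400 + 0.3·√32400 + 0.2·√28900 + 0.3·√22500 + 0.1·√72900 = 0.1·80 + 0.3·180 + 0.2·170 + 0.3·150 + 0.1·270 = 168
CE = (168)² = 28224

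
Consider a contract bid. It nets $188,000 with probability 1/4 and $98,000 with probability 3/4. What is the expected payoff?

$120,500

EV = 1/4 × 188000 + 3/4 × 98000 = 47000 + 73500 = 120500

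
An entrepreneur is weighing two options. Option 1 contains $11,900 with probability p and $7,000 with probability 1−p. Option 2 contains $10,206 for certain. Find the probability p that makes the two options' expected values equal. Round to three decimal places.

p·11900 + (1−p)·7000 = 10206
4900p + 7000 = 10206
p = (10206 − 7000) / 4900

p = 0.654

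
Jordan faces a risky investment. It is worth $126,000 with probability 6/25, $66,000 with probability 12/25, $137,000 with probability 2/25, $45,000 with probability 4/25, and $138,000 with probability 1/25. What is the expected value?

EV = 6/25 × 126000 + 12/25 × 66000 + 2/25 × 137000 + 4/25 × 45000 + 1/25 × 138000 = 30240 + 31680 + 10960 + 7200 + 5520 = 85600

$85,600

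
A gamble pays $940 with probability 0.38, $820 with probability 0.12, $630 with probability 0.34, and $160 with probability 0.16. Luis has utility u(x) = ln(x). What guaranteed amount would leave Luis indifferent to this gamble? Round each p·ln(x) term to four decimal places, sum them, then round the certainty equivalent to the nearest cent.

$607.89

E[u] = 0.38·ln(940) + 0.12·ln(820) + 0.34·ln(630) + 0.16·ln(160) = 2.6014 + 0.8051 + 2.1915 + 0.8120 = 6.4100
CE = e^6.4100 ≈ 607.89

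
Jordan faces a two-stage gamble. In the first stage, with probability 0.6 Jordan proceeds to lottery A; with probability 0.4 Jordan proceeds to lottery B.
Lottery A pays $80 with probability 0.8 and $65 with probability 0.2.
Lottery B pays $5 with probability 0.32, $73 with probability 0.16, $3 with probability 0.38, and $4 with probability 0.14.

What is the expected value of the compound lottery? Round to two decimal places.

EV(A) = 0.8 × 80 + 0.2 × 65 = 64 + 13 = 77
EV(B) = 0.32 × 5 + 0.16 × 73 + 0.38 × 3 + 0.14 × 4 = 1.6 + 11.68 + 1.14 + 0.56 = 14.98
Overall = 0.6 × 77 + 0.4 × 14.98 = 46.2 + 5.992 = 52.192

$52.19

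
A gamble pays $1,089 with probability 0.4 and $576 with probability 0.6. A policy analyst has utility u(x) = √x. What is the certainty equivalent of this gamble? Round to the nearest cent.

$761.76

E[u] = 0.4·√1089 + 0.6·√576 = 0.4·33 + 0.6·24 = 27.6
CE = (27.6)² = 761.76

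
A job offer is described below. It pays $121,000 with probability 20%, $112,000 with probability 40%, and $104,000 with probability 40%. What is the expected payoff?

EV = 0.2 × 121000 + 0.4 × 112000 + 0.4 × 104000 = 24200 + 44800 + 41600 = 110600

$110,600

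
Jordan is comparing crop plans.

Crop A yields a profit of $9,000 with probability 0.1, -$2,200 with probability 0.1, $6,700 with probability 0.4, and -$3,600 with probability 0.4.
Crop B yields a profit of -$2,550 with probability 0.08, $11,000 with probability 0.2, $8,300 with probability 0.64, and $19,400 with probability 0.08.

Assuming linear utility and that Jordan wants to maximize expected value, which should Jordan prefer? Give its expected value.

Crop A = 0.1 × 9000 + 0.1 × (-2200) + 0.4 × 6700 + 0.4 × (-3600) = 900 − 220 + 2680 − 1440 = 1920
Crop B = 0.08 × (-2550) + 0.2 × 11000 + 0.64 × 8300 + 0.08 × 19400 = -204 + 2200 + 5312 + 1552 = 8860

Crop B ($8,860)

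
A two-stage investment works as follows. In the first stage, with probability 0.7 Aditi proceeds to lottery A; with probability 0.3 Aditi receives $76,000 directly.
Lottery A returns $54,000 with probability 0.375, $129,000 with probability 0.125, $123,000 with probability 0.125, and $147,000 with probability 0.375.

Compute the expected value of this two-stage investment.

EV(A) = 0.375 × 54000 + 0.125 × 129000 + 0.125 × 123000 + 0.375 × 147000 = 20250 + 16125 + 15375 + 55125 = 106875
Branch B: 76000 (certain)
Overall = 0.7 × 106875 + 0.3 × 76000 = 74812.5 + 22800 = 97612.5

$97,612.50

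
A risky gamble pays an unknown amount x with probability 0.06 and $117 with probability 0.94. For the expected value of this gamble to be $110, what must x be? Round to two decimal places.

0.06·x + 0.94·117 = 110
0.06·x = 110 − 109.98 = 0.02
x = 0.02 / 0.06 = 0.3333

x = $0.33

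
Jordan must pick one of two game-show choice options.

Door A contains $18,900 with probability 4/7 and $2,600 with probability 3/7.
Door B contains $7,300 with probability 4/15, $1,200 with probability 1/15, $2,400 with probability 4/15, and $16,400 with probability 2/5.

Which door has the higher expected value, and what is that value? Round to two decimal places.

Door A = 4/7 × 18900 + 3/7 × 2600 = 10800 + 1114.2857 = 11914.2857
Door B = 4/15 × 7300 + 1/15 × 1200 + 4/15 × 2400 + 2/5 × 16400 = 1946.6667 + 80 + 640 + 6560 = 9226.6667

Door A ($11,914.29)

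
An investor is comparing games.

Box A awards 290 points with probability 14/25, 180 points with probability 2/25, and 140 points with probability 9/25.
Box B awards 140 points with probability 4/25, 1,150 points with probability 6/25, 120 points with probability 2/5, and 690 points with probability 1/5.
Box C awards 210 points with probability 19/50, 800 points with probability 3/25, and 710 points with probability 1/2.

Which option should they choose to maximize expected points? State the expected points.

Box C (530.8 points)

Box A = 14/25 × 290 + 2/25 × 180 + 9/25 × 140 = 162.4 + 14.4 + 50.4 = 227.2
Box B = 4/25 × 140 + 6/25 × 1150 + 2/5 × 120 + 1/5 × 690 = 22.4 + 276 + 48 + 138 = 484.4
Box C = 19/50 × 210 + 3/25 × 800 + 1/2 × 710 = 79.8 + 96 + 355 = 530.8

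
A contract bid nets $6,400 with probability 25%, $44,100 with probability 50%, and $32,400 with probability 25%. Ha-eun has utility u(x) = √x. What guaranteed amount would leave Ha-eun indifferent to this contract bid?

$28,900

E[u] = 0.25·√6400 + 0.5·√44100 + 0.25·√32400 = 0.25·80 + 0.5·210 + 0.25·180 = 170
CE = (170)² = 28900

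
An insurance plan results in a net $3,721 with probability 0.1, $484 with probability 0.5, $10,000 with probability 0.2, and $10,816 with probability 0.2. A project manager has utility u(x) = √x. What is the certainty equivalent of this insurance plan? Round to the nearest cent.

$3,352.41

E[u] = 0.1·√3721 + 0.5·√484 + 0.2·√10000 + 0.2·√10816 = 0.1·61 + 0.5·22 + 0.2·100 + 0.2·104 = 57.9
CE = (57.9)² = 3352.41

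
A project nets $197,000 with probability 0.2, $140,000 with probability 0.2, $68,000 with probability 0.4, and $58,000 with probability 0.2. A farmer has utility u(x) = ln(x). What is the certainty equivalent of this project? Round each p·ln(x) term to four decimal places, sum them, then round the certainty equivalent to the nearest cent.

$94,145.81

E[u] = 0.2·ln(197000) + 0.2·ln(140000) + 0.4·ln(68000) + 0.2·ln(58000) = 2.4382 + 2.3699 + 4.4509 + 2.1936 = 11.4526
CE = e^11.4526 ≈ 94145.81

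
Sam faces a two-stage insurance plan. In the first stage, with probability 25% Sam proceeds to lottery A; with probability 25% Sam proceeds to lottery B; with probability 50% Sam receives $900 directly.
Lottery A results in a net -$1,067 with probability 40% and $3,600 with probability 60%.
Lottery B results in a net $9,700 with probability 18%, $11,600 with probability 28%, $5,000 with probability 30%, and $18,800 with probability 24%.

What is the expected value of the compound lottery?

EV(A) = 0.4 × (-1067) + 0.6 × 3600 = -426.8 + 2160 = 1733.2
EV(B) = 0.18 × 9700 + 0.28 × 11600 + 0.3 × 5000 + 0.24 × 18800 = 1746 + 3248 + 1500 + 4512 = 11006
Branch C: 900 (certain)
Overall = 0.25 × 1733.2 + 0.25 × 11006 + 0.5 × 900 = 433.3 + 2751.5 + 450 = 3634.8

$3,634.80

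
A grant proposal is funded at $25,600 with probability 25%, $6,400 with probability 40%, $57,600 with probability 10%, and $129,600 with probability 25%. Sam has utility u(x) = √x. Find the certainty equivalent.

$34,596

E[u] = 0.25·√25600 + 0.4·√6400 + 0.1·√57600 + 0.25·√129600 = 0.25·160 + 0.4·80 + 0.1·240 + 0.25·360 = 186
CE = (186)² = 34596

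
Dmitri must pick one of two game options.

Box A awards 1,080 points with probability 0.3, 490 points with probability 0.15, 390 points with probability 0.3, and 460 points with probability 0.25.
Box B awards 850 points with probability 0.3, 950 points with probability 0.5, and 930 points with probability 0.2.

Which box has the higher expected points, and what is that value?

Box A = 0.3 × 1080 + 0.15 × 490 + 0.3 × 390 + 0.25 × 460 = 324 + 73.5 + 117 + 115 = 629.5
Box B = 0.3 × 850 + 0.5 × 950 + 0.2 × 930 = 255 + 475 + 186 = 916

Box B (916 points)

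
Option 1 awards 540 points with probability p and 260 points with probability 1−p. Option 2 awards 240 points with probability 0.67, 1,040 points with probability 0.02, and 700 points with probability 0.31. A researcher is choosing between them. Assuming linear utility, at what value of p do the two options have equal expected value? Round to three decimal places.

p = 0.495

EV(Option 2) = 0.67 × 240 + 0.02 × 1040 + 0.31 × 700 = 160.8 + 20.8 + 217 = 398.6
p·540 + (1−p)·260 = 398.6
280p + 260 = 398.6
p = (398.6 − 260) / 280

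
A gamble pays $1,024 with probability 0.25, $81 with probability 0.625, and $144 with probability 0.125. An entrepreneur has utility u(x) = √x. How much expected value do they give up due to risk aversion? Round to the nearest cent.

$95.86

E[u] = 0.25·√1024 + 0.625·√81 + 0.125·√144 = 0.25·32 + 0.625·9 + 0.125·12 = 15.125
CE = (15.125)² = 228.765625
Risk premium = EV − CE = 324.625 − 228.765625 = 95.859375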